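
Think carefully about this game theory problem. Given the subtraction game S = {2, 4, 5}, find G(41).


The subtraction set is S = {2, 4, 5}.
G(k) = mex{ G(k - s) : s in S, s <= k }. We compute iteratively: G(0) = 0.
G(1) = mex({}) = 0
G(2) = mex({0}) = 1
G(3) = mex({0}) = 1
G(4) = mex({0, 1}) = 2
G(5) = mex({0, 1}) = 2
G(6) = mex({0, 1, 2}) = 3
G(7) = mex({1, 2}) = 0
G(8) = mex({1, 2, 3}) = 0
G(9) = mex({0, 2}) = 1
G(10) = mex({0, 2, 3}) = 1
G(11) = mex({0, 1, 3}) = 2
Observe that G(7)..G(11) = 0, 0, 1, 1, 2 repeats G(0)..G(4) = 0, 0, 1, 1, 2.
For k >= max(S) = 5, G(k) is determined by the previous 5 values G(k-5)..G(k-1); a window of 5 consecutive values has recurred shifted by 7, so by induction G(k + 7) = G(k) for all k >= 0: the sequence is periodic from the start with period 7.
One period: G(0..6) = 0, 0, 1, 1, 2, 2, 3.
41 mod 7 = 6, so G(41) = G(6) = 3.

3


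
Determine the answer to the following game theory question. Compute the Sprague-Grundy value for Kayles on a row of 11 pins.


Kayles: a move removes 1 or 2 adjacent pins from a contiguous row.
Removing pins from a row of k leaves two independent rows (a, b) with a + b = k - 1 (one pin) or a + b = k - 2 (two pins); an end removal gives a = 0.
By Sprague-Grundy, G(k) = mex{ G(a) XOR G(b) } over all these splits. G(0) = 0.
G(1): splits (0,0):0^0=0 -> mex({0}) = 1
G(2): splits (0,1):0^1=1 (0,0):0^0=0 -> mex({0, 1}) = 2
G(3): splits (0,2):0^2=2 (1,1):1^1=0 (0,1):0^1=1 -> mex({0, 1, 2}) = 3
G(4): splits (0,3):0^3=3 (1,2):1^2=3 (0,2):0^2=2 (1,1):1^1=0 -> mex({0, 2, 3}) = 1
G(5): splits (0,4):0^1=1 (1,3):1^3=2 (2,2):2^2=0 (0,3):0^3=3 (1,2):1^2=3 -> mex({0, 1, 2, 3}) = 4
G(6) = mex({0, 1, 2, 4}) = 3
G(7) = mex({0, 1, 3, 4, 5}) = 2
G(8) = mex({0, 2, 3, 5, 6}) = 1
G(9) = mex({0, 1, 2, 3, 6, 7}) = 4
G(10) = mex({0, 1, 3, 4, 5, 7}) = 2
G(11) = mex({0, 1, 2, 3, 4, 5}) = 6
Therefore G(11) = 6.

6


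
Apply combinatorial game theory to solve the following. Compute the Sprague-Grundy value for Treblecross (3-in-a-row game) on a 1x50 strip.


Treblecross: place X on empty cells; 3-in-a-row wins.
Playing within two cells of an existing X lets the opponent win at once, so sensible play treats the cells i-2..i+2 around each X as dead. The player left with no safe cell loses, so this is a normal-play take-away game on strips of safe cells.
Placing X at cell i (0-indexed) of a strip of k safe cells leaves independent strips of sizes max(0, i-2) and max(0, k-i-3). Hence G(k) = mex{ G(max(0,i-2)) XOR G(max(0,k-i-3)) : 0 <= i < k }, with G(0) = 0.
G(1): splits (0,0):0^0=0 -> mex({0}) = 1
G(2): splits (0,0):0^0=0 -> mex({0}) = 1
G(3): splits (0,0):0^0=0 -> mex({0}) = 1
G(4): splits (0,1):0^1=1 (0,0):0^0=0 -> mex({0, 1}) = 2
G(5): splits (0,2):0^1=1 (0,1):0^1=1 (0,0):0^0=0 -> mex({0, 1}) = 2
G(6) = mex({1}) = 0
G(7) = mex({0, 1, 2}) = 3
G(8) = mex({0, 1, 2}) = 3
G(9) = mex({0, 2}) = 1
G(10) = mex({0, 2, 3}) = 1
G(11) = mex({0, 3}) = 1
G(12) = mex({1, 3}) = 0
G(13) = mex({0, 1, 2, 3}) = 4
G(14) = mex({0, 1, 2}) = 3
G(15) = mex({0, 1, 2}) = 3
G(16) = mex({0, 1, 2, 4}) = 3
G(17) = mex({0, 1, 3, 4}) = 2
G(18) = mex({0, 1, 3, 4}) = 2
G(19) = mex({0, 1, 3, 5}) = 2
G(20) = mex({0, 1, 2, 3, 5}) = 4
G(21) = mex({0, 1, 2, 3, 5}) = 4
G(22) = mex({1, 2, 6}) = 0
G(23) = mex({0, 1, 2, 3, 4, 6}) = 5
G(24) = mex({0, 1, 2, 3, 4}) = 5
G(25) = mex({0, 1, 3, 4, 7}) = 2
G(26) = mex({0, 1, 3, 4, 5, 7}) = 2
G(27) = mex({0, 1, 3, 5}) = 2
G(28) = mex({0, 1, 2, 5}) = 3
G(29) = mex({0, 1, 2, 4, 5, 6}) = 3
G(30) = mex({1, 2, 4, 6}) = 0
G(31) = mex({0, 1, 2, 3, 4, 6}) = 5
G(32) = mex({1, 2, 3, 4, 7}) = 0
G(33) = mex({0, 3, 7}) = 1
G(34) = mex({0, 2, 3, 5, 7}) = 1
G(35) = mex({0, 2, 3, 5, 6}) = 1
G(36) = mex({0, 1, 2, 5, 6}) = 3
G(37) = mex({0, 1, 2, 4, 5, 6}) = 3
G(38) = mex({0, 1, 2, 4}) = 3
G(39) = mex({0, 1, 2, 3, 4, 7}) = 5
G(40) = mex({0, 1, 2, 3, 4, 5, 7}) = 6
G(41) = mex({0, 1, 2, 3, 5, 7}) = 4
G(42) = mex({0, 1, 2, 3, 5, 6, 7}) = 4
G(43) = mex({0, 2, 3, 5, 6}) = 1
G(44) = mex({1, 2, 3, 4, 5, 6}) = 0
G(45) = mex({0, 1, 2, 3, 4, 6, 7}) = 5
G(46) = mex({0, 1, 2, 3, 4, 7}) = 5
G(47) = mex({0, 1, 2, 3, 4, 5, 7}) = 6
G(48) = mex({0, 1, 2, 3, 4, 5, 7}) = 6
G(49) = mex({0, 1, 3, 4, 5, 7}) = 2
G(50) = mex({0, 1, 2, 3, 4, 5, 6}) = 7
Therefore G(50) = 7.

7


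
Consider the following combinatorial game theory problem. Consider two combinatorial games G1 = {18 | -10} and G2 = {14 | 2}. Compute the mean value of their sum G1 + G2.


G1 = {18 | -10}, G2 = {14 | 2}
Each is a switch {a | b} with numbers a > b; its mean value is (a + b)/2, and mean value is additive over game sums: m(G1 + G2) = m(G1) + m(G2).
Mean of G1 = (18 + (-10))/2 = 8/2 = 4
Mean of G2 = (14 + (2))/2 = 16/2 = 8
Mean of G1 + G2 = 4 + 8 = 12

12


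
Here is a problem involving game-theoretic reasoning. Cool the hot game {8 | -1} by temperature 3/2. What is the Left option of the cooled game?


Original game: {8 | -1} (a switch {a | b} with a > b).
Cooling by t (for t below the temperature (a - b)/2 = 9/2) taxes each move by t: {a | b} cooled by t is {a - t | b + t}.
Cooling amount: t = 3/2
Cooled Left option: 8 - 3/2 = 13/2
Cooled Right option: -1 + 3/2 = 1/2
Cooled game: {13/2 | 1/2}
Left option = 13/2

13/2


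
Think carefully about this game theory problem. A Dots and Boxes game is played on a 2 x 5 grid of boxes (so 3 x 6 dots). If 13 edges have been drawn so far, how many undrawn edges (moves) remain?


Grid: 2 x 5 boxes, i.e. 3 rows and 6 columns of dots.
Horizontal edges: (rows + 1) * cols = 3 * 5 = 15
Vertical edges: rows * (cols + 1) = 2 * 6 = 12
Total edges: 15 + 12 = 27
Edges drawn: 13
Remaining: 27 - 13 = 14

14


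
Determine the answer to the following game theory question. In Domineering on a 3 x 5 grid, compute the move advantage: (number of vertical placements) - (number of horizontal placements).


Board is 3 x 5 (rows x cols).
Left (vertical) placements: (rows-1) * cols = 2 * 5 = 10
Right (horizontal) placements: rows * (cols-1) = 3 * 4 = 12
Advantage = Left - Right = 10 - 12 = -2

-2


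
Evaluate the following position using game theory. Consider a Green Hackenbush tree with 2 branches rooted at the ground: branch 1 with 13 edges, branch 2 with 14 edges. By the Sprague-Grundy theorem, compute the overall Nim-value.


The tree has 2 branches from the ground vertex.
In Green Hackenbush, the Nim-value of a simple path of length k is k.
Branch 1: length 13, Nim-value = 13
Branch 2: length 14, Nim-value = 14
Total Nim-value = XOR of all branch values:
0 XOR 13 = 13
13 XOR 14 = 3
Nim-value of the tree = 3

3


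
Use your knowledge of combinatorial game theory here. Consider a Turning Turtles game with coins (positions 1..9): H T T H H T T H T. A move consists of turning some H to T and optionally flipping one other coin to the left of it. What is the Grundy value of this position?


Coins: H T T H H T T H T
Key fact: a single head at position k behaves exactly like a Nim heap of size k (turning it to T and optionally flipping a coin at j < k corresponds to moving the heap from k to j, or to 0), and heads combine as a disjunctive sum (two heads at the same place would cancel, matching j XOR j = 0). So the Nim-value is the XOR of the 1-indexed positions of the heads.
Face-up positions (1-indexed): [1, 4, 5, 8]
XOR 0 with 1: 0 XOR 1 = 1
XOR 1 with 4: 1 XOR 4 = 5
XOR 5 with 5: 5 XOR 5 = 0
XOR 0 with 8: 0 XOR 8 = 8
Nim-value = 8

8


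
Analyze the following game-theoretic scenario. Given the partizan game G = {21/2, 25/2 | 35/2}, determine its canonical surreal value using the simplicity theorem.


Left options: {21/2, 25/2}, max = 25/2
Right options: {35/2}, min = 35/2
All options are numbers and max(Left) < min(Right), so by the simplicity theorem the value is the simplest (earliest-born) number strictly between 25/2 and 35/2.
Integers 13 through 17 all lie strictly between 25/2 and 35/2.
Among integers, the simplest (lowest birthday = smallest |n|; 0 is born on day 0, +-n on day n) is 13.
No non-integer in the interval can be simpler: if x is a non-integer in the interval, then floor(x) or ceil(x) also lies in the interval (the interval contains an integer), and both are proper prefixes of x's sign expansion, i.e. born earlier. So the game value is 13.
Game value = 13

13


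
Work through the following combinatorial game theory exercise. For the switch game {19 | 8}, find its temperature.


The game is {19 | 8}, a switch {a | b} with numbers a > b.
Cooling {a | b} by t gives {a - t | b + t}, which stops being hot when a - t = b + t, i.e. at t = (a - b)/2. So the temperature of a switch is (a - b)/2.
Temperature = (Left option - Right option) / 2
= (19 - (8)) / 2
= 11 / 2
= 11/2

11/2


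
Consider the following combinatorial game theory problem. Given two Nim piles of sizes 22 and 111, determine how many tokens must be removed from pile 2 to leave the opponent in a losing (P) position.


Piles: 22 and 111
Current XOR: 22 XOR 111 = 121 (non-zero, so this is an N-position).
To make the XOR zero, we need to find a move that balances the piles.
For pile 2 (size 111): target = 111 XOR 121 = 22
We reduce pile 2 from 111 to 22.
Tokens removed: 111 - 22 = 89
Verification: 22 XOR 22 = 0

89


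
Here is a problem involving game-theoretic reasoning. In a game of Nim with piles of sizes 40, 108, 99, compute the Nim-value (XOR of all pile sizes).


We need the XOR (exclusive or) of all pile sizes.
After XOR-ing pile 1 (size 40): 0 XOR 40 = 40
After XOR-ing pile 2 (size 108): 40 XOR 108 = 68
After XOR-ing pile 3 (size 99): 68 XOR 99 = 39
The Nim-value of this position is 39.

39


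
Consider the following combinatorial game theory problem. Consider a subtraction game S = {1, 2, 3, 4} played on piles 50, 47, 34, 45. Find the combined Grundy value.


Subtraction set: {1, 2, 3, 4}
For this subtraction set, G(n) = n mod 5 (period = max + 1 = 5).
Pile 1 (size 50): G(50) = 50 mod 5 = 0
Pile 2 (size 47): G(47) = 47 mod 5 = 2
Pile 3 (size 34): G(34) = 34 mod 5 = 4
Pile 4 (size 45): G(45) = 45 mod 5 = 0
Total Grundy value = XOR of all: 0 XOR 2 XOR 4 XOR 0 = 6

6


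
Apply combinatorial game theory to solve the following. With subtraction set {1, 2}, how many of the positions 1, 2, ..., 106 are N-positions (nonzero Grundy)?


Subtraction set S = {1, 2}, so G(n) = n mod 3.
G(n) = 0 when n is a multiple of 3.
Multiples of 3 in [1, 106]: 35
N-positions (nonzero Grundy) = 106 - 35 = 71

71


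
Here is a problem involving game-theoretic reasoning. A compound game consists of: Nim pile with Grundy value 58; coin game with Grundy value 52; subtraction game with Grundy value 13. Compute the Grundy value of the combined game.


By the Sprague-Grundy theorem, the Grundy value of a sum of games is the XOR of individual Grundy values.
Nim pile: Grundy value = 58. Running XOR: 0 XOR 58 = 58
coin game: Grundy value = 52. Running XOR: 58 XOR 52 = 14
subtraction game: Grundy value = 13. Running XOR: 14 XOR 13 = 3
The combined Grundy value is 3.

3


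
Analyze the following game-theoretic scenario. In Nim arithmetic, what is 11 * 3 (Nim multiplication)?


Nim multiplication is bilinear over XOR: (u XOR v) * w = (u*w) XOR (v*w).
So we split each operand into its bit components and XOR the pairwise Nim products.
11 = 1 + 2 + 8 (as XOR of powers of 2).
3 = 1 + 2 (as XOR of powers of 2).
Using the standard Nim-product table on single bits:
  2*2 = 3,   2*4 = 8,   2*8 = 12,
  4*4 = 6,   4*8 = 11,  8*8 = 13,
and  1*x = x (identity), k*l = l*k (commutative).
Pairwise Nim products:
  1 * 1 = 1
  1 * 2 = 2
  2 * 1 = 2
  2 * 2 = 3
  8 * 1 = 8
  8 * 2 = 12
XOR them: 1 XOR 2 XOR 2 XOR 3 XOR 8 XOR 12 = 6.
Result: 11 * 3 = 6 (in Nim).

6


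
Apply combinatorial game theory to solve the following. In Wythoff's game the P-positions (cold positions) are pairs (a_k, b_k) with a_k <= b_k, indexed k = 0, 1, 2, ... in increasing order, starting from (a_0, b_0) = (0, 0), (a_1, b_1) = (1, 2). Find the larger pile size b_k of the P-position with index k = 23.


By Wythoff's theorem, a_k = floor(k * phi) and b_k = floor(k * phi^2) = a_k + k, where phi = (1 + sqrt(5))/2 is the golden ratio.
phi = (1 + sqrt(5))/2 = 1.618034
phi^2 = phi + 1 = 2.618034
k = 23
k * phi^2 = 23 * 2.618034 = 60.214782
b_23 = floor(k * phi^2) = 60 (check: a_23 + k = 37 + 23 = 60)

60


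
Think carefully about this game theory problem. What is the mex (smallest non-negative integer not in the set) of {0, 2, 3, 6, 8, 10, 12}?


Set = {0, 2, 3, 6, 8, 10, 12}
0 is in the set.
1 is NOT in the set. This is the mex.
mex = 1

1


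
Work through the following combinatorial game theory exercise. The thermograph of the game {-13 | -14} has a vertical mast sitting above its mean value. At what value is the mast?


Game = {-13 | -14}, a switch {a | b} with numbers a > b.
Its thermograph has left wall a - t and right wall b + t, which meet at t = (a - b)/2, where both equal (a + b)/2. So the mast (mean value) is at (a + b)/2.
Mean = (-13 + (-14))/2 = -27/2 = -27/2

-27/2


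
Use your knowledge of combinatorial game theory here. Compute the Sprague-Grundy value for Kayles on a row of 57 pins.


Kayles: a move removes 1 or 2 adjacent pins from a contiguous row.
Removing pins from a row of k leaves two independent rows (a, b) with a + b = k - 1 (one pin) or a + b = k - 2 (two pins); an end removal gives a = 0.
By Sprague-Grundy, G(k) = mex{ G(a) XOR G(b) } over all these splits. G(0) = 0.
G(1): splits (0,0):0^0=0 -> mex({0}) = 1
G(2): splits (0,1):0^1=1 (0,0):0^0=0 -> mex({0, 1}) = 2
G(3): splits (0,2):0^2=2 (1,1):1^1=0 (0,1):0^1=1 -> mex({0, 1, 2}) = 3
G(4): splits (0,3):0^3=3 (1,2):1^2=3 (0,2):0^2=2 (1,1):1^1=0 -> mex({0, 2, 3}) = 1
G(5): splits (0,4):0^1=1 (1,3):1^3=2 (2,2):2^2=0 (0,3):0^3=3 (1,2):1^2=3 -> mex({0, 1, 2, 3}) = 4
G(6) = mex({0, 1, 2, 4}) = 3
G(7) = mex({0, 1, 3, 4, 5}) = 2
G(8) = mex({0, 2, 3, 5, 6}) = 1
G(9) = mex({0, 1, 2, 3, 6, 7}) = 4
G(10) = mex({0, 1, 3, 4, 5, 7}) = 2
G(11) = mex({0, 1, 2, 3, 4, 5}) = 6
G(12) = mex({0, 1, 2, 3, 5, 6, 7}) = 4
G(13) = mex({0, 2, 3, 4, 6, 7}) = 1
G(14) = mex({0, 1, 4, 5, 6, 7}) = 2
G(15) = mex({0, 1, 2, 3, 4, 5, 6}) = 7
G(16) = mex({0, 2, 3, 5, 6, 7}) = 1
G(17) = mex({0, 1, 2, 3, 5, 6, 7}) = 4
G(18) = mex({0, 1, 2, 4, 5, 6}) = 3
G(19) = mex({0, 1, 3, 4, 5, 7}) = 2
G(20) = mex({0, 2, 3, 4, 5, 6, 7}) = 1
G(21) = mex({0, 1, 2, 3, 5, 6, 7}) = 4
G(22) = mex({0, 1, 2, 3, 4, 5, 7}) = 6
G(23) = mex({0, 1, 2, 3, 4, 5, 6}) = 7
G(24) = mex({0, 1, 2, 3, 5, 6, 7}) = 4
G(25) = mex({0, 2, 3, 4, 6, 7}) = 1
G(26) = mex({0, 1, 3, 4, 5, 6, 7}) = 2
G(27) = mex({0, 1, 2, 3, 4, 5, 6, 7}) = 8
G(28) = mex({0, 1, 2, 3, 4, 6, 7, 8}) = 5
G(29) = mex({0, 1, 2, 3, 5, 6, 7, 8, 9}) = 4
G(30) = mex({0, 1, 2, 3, 4, 5, 6, 9, 10}) = 7
G(31) = mex({0, 1, 3, 4, 5, 7, 10, 11}) = 2
G(32) = mex({0, 2, 3, 4, 5, 6, 7, 9, 11}) = 1
G(33) = mex({0, 1, 2, 3, 4, 5, 6, 7, 9, 12}) = 8
G(34) = mex({0, 1, 2, 3, 4, 5, 7, 8, 11, 12}) = 6
G(35) = mex({0, 1, 2, 3, 4, 5, 6, 8, 9, 10, 11}) = 7
G(36) = mex({0, 1, 2, 3, 5, 6, 7, 9, 10}) = 4
G(37) = mex({0, 2, 3, 4, 6, 7, 9, 10, 11, 12}) = 1
G(38) = mex({0, 1, 3, 4, 5, 6, 7, 9, 10, 11, 12}) = 2
G(39) = mex({0, 1, 2, 4, 5, 6, 7, 9, 10, 12, 14}) = 3
G(40) = mex({0, 2, 3, 4, 6, 7, 11, 12, 14}) = 1
G(41) = mex({0, 1, 2, 3, 5, 6, 7, 9, 10, 11, 12}) = 4
G(42) = mex({0, 1, 2, 3, 4, 5, 6, 9, 10}) = 7
G(43) = mex({0, 1, 3, 4, 5, 7, 9, 10, 12, 15}) = 2
G(44) = mex({0, 2, 3, 4, 5, 6, 7, 9, 10, 12, 15}) = 1
G(45) = mex({0, 1, 2, 3, 4, 5, 6, 7, 9, 10, 12, 14}) = 8
G(46) = mex({0, 1, 3, 4, 5, 7, 8, 11, 12, 14}) = 2
G(47) = mex({0, 1, 2, 3, 4, 5, 6, 8, 9, 10, 11, 12}) = 7
G(48) = mex({0, 1, 2, 3, 5, 6, 7, 9, 10}) = 4
G(49) = mex({0, 2, 3, 4, 6, 7, 9, 10, 11, 12, 15}) = 1
G(50) = mex({0, 1, 4, 5, 6, 7, 9, 11, 12, 14, 15}) = 2
G(51) = mex({0, 1, 2, 3, 4, 5, 6, 7, 9, 12, 14, 15}) = 8
G(52) = mex({0, 2, 3, 4, 5, 6, 7, 8, 11, 12, 15}) = 1
G(53) = mex({0, 1, 2, 3, 5, 6, 7, 8, 9, 10, 11, 12}) = 4
G(54) = mex({0, 1, 2, 3, 4, 5, 6, 9, 10}) = 7
G(55) = mex({0, 1, 3, 4, 5, 7, 9, 10, 11, 12}) = 2
G(56) = mex({0, 2, 3, 4, 5, 6, 7, 9, 10, 11, 12, 13, 14}) = 1
G(57) = mex({0, 1, 2, 3, 5, 6, 7, 9, 10, 12, 13, 14, 15}) = 4
Therefore G(57) = 4.

4


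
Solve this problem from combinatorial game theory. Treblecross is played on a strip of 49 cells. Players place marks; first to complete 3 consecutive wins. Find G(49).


Treblecross: place X on empty cells; 3-in-a-row wins.
Playing within two cells of an existing X lets the opponent win at once, so sensible play treats the cells i-2..i+2 around each X as dead. The player left with no safe cell loses, so this is a normal-play take-away game on strips of safe cells.
Placing X at cell i (0-indexed) of a strip of k safe cells leaves independent strips of sizes max(0, i-2) and max(0, k-i-3). Hence G(k) = mex{ G(max(0,i-2)) XOR G(max(0,k-i-3)) : 0 <= i < k }, with G(0) = 0.
G(1): splits (0,0):0^0=0 -> mex({0}) = 1
G(2): splits (0,0):0^0=0 -> mex({0}) = 1
G(3): splits (0,0):0^0=0 -> mex({0}) = 1
G(4): splits (0,1):0^1=1 (0,0):0^0=0 -> mex({0, 1}) = 2
G(5): splits (0,2):0^1=1 (0,1):0^1=1 (0,0):0^0=0 -> mex({0, 1}) = 2
G(6) = mex({1}) = 0
G(7) = mex({0, 1, 2}) = 3
G(8) = mex({0, 1, 2}) = 3
G(9) = mex({0, 2}) = 1
G(10) = mex({0, 2, 3}) = 1
G(11) = mex({0, 3}) = 1
G(12) = mex({1, 3}) = 0
G(13) = mex({0, 1, 2, 3}) = 4
G(14) = mex({0, 1, 2}) = 3
G(15) = mex({0, 1, 2}) = 3
G(16) = mex({0, 1, 2, 4}) = 3
G(17) = mex({0, 1, 3, 4}) = 2
G(18) = mex({0, 1, 3, 4}) = 2
G(19) = mex({0, 1, 3, 5}) = 2
G(20) = mex({0, 1, 2, 3, 5}) = 4
G(21) = mex({0, 1, 2, 3, 5}) = 4
G(22) = mex({1, 2, 6}) = 0
G(23) = mex({0, 1, 2, 3, 4, 6}) = 5
G(24) = mex({0, 1, 2, 3, 4}) = 5
G(25) = mex({0, 1, 3, 4, 7}) = 2
G(26) = mex({0, 1, 3, 4, 5, 7}) = 2
G(27) = mex({0, 1, 3, 5}) = 2
G(28) = mex({0, 1, 2, 5}) = 3
G(29) = mex({0, 1, 2, 4, 5, 6}) = 3
G(30) = mex({1, 2, 4, 6}) = 0
G(31) = mex({0, 1, 2, 3, 4, 6}) = 5
G(32) = mex({1, 2, 3, 4, 7}) = 0
G(33) = mex({0, 3, 7}) = 1
G(34) = mex({0, 2, 3, 5, 7}) = 1
G(35) = mex({0, 2, 3, 5, 6}) = 1
G(36) = mex({0, 1, 2, 5, 6}) = 3
G(37) = mex({0, 1, 2, 4, 5, 6}) = 3
G(38) = mex({0, 1, 2, 4}) = 3
G(39) = mex({0, 1, 2, 3, 4, 7}) = 5
G(40) = mex({0, 1, 2, 3, 4, 5, 7}) = 6
G(41) = mex({0, 1, 2, 3, 5, 7}) = 4
G(42) = mex({0, 1, 2, 3, 5, 6, 7}) = 4
G(43) = mex({0, 2, 3, 5, 6}) = 1
G(44) = mex({1, 2, 3, 4, 5, 6}) = 0
G(45) = mex({0, 1, 2, 3, 4, 6, 7}) = 5
G(46) = mex({0, 1, 2, 3, 4, 7}) = 5
G(47) = mex({0, 1, 2, 3, 4, 5, 7}) = 6
G(48) = mex({0, 1, 2, 3, 4, 5, 7}) = 6
G(49) = mex({0, 1, 3, 4, 5, 7}) = 2
Therefore G(49) = 2.

2


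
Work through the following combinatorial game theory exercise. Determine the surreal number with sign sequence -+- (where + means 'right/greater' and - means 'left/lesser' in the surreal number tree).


Sign expansion: -+-
Rule: track bounds (lo, hi), initially (-inf, +inf). On '+', the current value becomes lo and we move to the simplest number in (value, hi): value + 1 if hi = +inf, otherwise the midpoint (value + hi)/2. On '-', the current value becomes hi and we move to value - 1 if lo = -inf, otherwise the midpoint (lo + value)/2.
Start at 0.
Step 1: sign = -, move left. Bounds: (-inf, 0). Value = -1
Step 2: sign = +, move right. Bounds: (-1, 0). Value = -1/2
Step 3: sign = -, move left. Bounds: (-1, -1/2). Value = -3/4
The surreal number with sign expansion -+- is -3/4.

-3/4


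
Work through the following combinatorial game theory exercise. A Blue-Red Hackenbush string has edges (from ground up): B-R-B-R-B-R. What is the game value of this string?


Edges (from ground): B-R-B-R-B-R
By Berlekamp's sign-expansion rule, a Blue-Red Hackenbush stalk has the value of the surreal number whose sign sequence is the edge sequence with B -> + and R -> -.
Sign sequence: +-+-+-
Trace the sign expansion in the surreal number tree, starting from 0:
Edge 1: B (sign +) -> bounds (0, +inf), value = 1
Edge 2: R (sign -) -> bounds (0, 1), value = 1/2
Edge 3: B (sign +) -> bounds (1/2, 1), value = 3/4
Edge 4: R (sign -) -> bounds (1/2, 3/4), value = 5/8
Edge 5: B (sign +) -> bounds (5/8, 3/4), value = 11/16
Edge 6: R (sign -) -> bounds (5/8, 11/16), value = 21/32
Game value = 21/32

21/32


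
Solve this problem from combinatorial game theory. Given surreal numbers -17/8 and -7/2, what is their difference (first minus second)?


x = -17/8, y = -7/2
Converting to common denominator: 8
x = -17/8, y = -28/8
x - y = -17/8 - -7/2 = 11/8

11/8


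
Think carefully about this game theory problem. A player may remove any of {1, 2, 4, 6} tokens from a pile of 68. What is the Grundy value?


The subtraction set is S = {1, 2, 4, 6}.
G(k) = mex{ G(k - s) : s in S, s <= k }. We compute iteratively: G(0) = 0.
G(1) = mex({0}) = 1
G(2) = mex({0, 1}) = 2
G(3) = mex({1, 2}) = 0
G(4) = mex({0, 2}) = 1
G(5) = mex({0, 1}) = 2
G(6) = mex({0, 1, 2}) = 3
G(7) = mex({0, 1, 2, 3}) = 4
G(8) = mex({1, 2, 3, 4}) = 0
G(9) = mex({0, 2, 4}) = 1
G(10) = mex({0, 1, 3}) = 2
G(11) = mex({1, 2, 4}) = 0
G(12) = mex({0, 2, 3}) = 1
G(13) = mex({0, 1, 4}) = 2
Observe that G(8)..G(13) = 0, 1, 2, 0, 1, 2 repeats G(0)..G(5) = 0, 1, 2, 0, 1, 2.
For k >= max(S) = 6, G(k) is determined by the previous 6 values G(k-6)..G(k-1); a window of 6 consecutive values has recurred shifted by 8, so by induction G(k + 8) = G(k) for all k >= 0: the sequence is periodic from the start with period 8.
One period: G(0..7) = 0, 1, 2, 0, 1, 2, 3, 4.
68 mod 8 = 4, so G(68) = G(4) = 1.

1


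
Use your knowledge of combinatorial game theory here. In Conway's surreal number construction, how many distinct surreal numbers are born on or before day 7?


Day 0: {|} = 0 is born. Count = 1.
Day n: the number of surreal numbers born by day n is 2^(n+1) - 1.
By day 0: 2^1 - 1 = 1
By day 1: 2^2 - 1 = 3
By day 2: 2^3 - 1 = 7
By day 3: 2^4 - 1 = 15
By day 4: 2^5 - 1 = 31
By day 5: 2^6 - 1 = 63
By day 6: 2^7 - 1 = 127
By day 7: 2^8 - 1 = 255
By day 7: 255 surreal numbers.

255


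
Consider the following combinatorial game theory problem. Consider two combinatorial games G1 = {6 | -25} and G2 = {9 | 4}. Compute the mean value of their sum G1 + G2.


G1 = {6 | -25}, G2 = {9 | 4}
Each is a switch {a | b} with numbers a > b; its mean value is (a + b)/2, and mean value is additive over game sums: m(G1 + G2) = m(G1) + m(G2).
Mean of G1 = (6 + (-25))/2 = -19/2 = -19/2
Mean of G2 = (9 + (4))/2 = 13/2 = 13/2
Mean of G1 + G2 = -19/2 + 13/2 = -3

-3


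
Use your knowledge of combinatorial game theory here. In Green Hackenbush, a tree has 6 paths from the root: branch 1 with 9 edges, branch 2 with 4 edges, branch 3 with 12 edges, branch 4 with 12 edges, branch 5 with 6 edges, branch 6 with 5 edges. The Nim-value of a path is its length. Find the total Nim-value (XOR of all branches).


The tree has 6 branches from the ground vertex.
In Green Hackenbush, the Nim-value of a simple path of length k is k.
Branch 1: length 9, Nim-value = 9
Branch 2: length 4, Nim-value = 4
Branch 3: length 12, Nim-value = 12
Branch 4: length 12, Nim-value = 12
Branch 5: length 6, Nim-value = 6
Branch 6: length 5, Nim-value = 5
Total Nim-value = XOR of all branch values:
0 XOR 9 = 9
9 XOR 4 = 13
13 XOR 12 = 1
1 XOR 12 = 13
13 XOR 6 = 11
11 XOR 5 = 14
Nim-value of the tree = 14

14


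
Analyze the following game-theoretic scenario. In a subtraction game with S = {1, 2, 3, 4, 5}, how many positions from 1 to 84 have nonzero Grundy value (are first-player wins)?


Subtraction set S = {1, 2, 3, 4, 5}, so G(n) = n mod 6.
G(n) = 0 when n is a multiple of 6.
Multiples of 6 in [1, 84]: 14
N-positions (nonzero Grundy) = 84 - 14 = 70

70


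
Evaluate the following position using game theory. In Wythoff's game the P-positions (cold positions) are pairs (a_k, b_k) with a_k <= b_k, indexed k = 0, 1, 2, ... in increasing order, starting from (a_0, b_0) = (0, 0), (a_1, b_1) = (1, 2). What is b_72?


By Wythoff's theorem, a_k = floor(k * phi) and b_k = floor(k * phi^2) = a_k + k, where phi = (1 + sqrt(5))/2 is the golden ratio.
phi = (1 + sqrt(5))/2 = 1.618034
phi^2 = phi + 1 = 2.618034
k = 72
k * phi^2 = 72 * 2.618034 = 188.498447
b_72 = floor(k * phi^2) = 188 (check: a_72 + k = 116 + 72 = 188)

188


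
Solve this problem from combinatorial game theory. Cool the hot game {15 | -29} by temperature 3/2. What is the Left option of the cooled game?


Original game: {15 | -29} (a switch {a | b} with a > b).
Cooling by t (for t below the temperature (a - b)/2 = 22) taxes each move by t: {a | b} cooled by t is {a - t | b + t}.
Cooling amount: t = 3/2
Cooled Left option: 15 - 3/2 = 27/2
Cooled Right option: -29 + 3/2 = -55/2
Cooled game: {27/2 | -55/2}
Left option = 27/2

27/2


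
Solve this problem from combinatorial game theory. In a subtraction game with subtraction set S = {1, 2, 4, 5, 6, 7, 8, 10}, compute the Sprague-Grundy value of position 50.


The subtraction set is S = {1, 2, 4, 5, 6, 7, 8, 10}.
G(k) = mex{ G(k - s) : s in S, s <= k }. We compute iteratively: G(0) = 0.
G(1) = mex({0}) = 1
G(2) = mex({0, 1}) = 2
G(3) = mex({1, 2}) = 0
G(4) = mex({0, 2}) = 1
G(5) = mex({0, 1}) = 2
G(6) = mex({0, 1, 2}) = 3
G(7) = mex({0, 1, 2, 3}) = 4
G(8) = mex({0, 1, 2, 3, 4}) = 5
G(9) = mex({0, 1, 2, 4, 5}) = 3
G(10) = mex({0, 1, 2, 3, 5}) = 4
G(11) = mex({0, 1, 2, 3, 4}) = 5
G(12) = mex({1, 2, 3, 4, 5}) = 0
G(13) = mex({0, 2, 3, 4, 5}) = 1
G(14) = mex({0, 1, 3, 4, 5}) = 2
G(15) = mex({1, 2, 3, 4, 5}) = 0
G(16) = mex({0, 2, 3, 4, 5}) = 1
G(17) = mex({0, 1, 3, 4, 5}) = 2
G(18) = mex({0, 1, 2, 4, 5}) = 3
G(19) = mex({0, 1, 2, 3, 5}) = 4
G(20) = mex({0, 1, 2, 3, 4}) = 5
G(21) = mex({0, 1, 2, 4, 5}) = 3
Observe that G(12)..G(21) = 0, 1, 2, 0, 1, 2, 3, 4, 5, 3 repeats G(0)..G(9) = 0, 1, 2, 0, 1, 2, 3, 4, 5, 3.
For k >= max(S) = 10, G(k) is determined by the previous 10 values G(k-10)..G(k-1); a window of 10 consecutive values has recurred shifted by 12, so by induction G(k + 12) = G(k) for all k >= 0: the sequence is periodic from the start with period 12.
One period: G(0..11) = 0, 1, 2, 0, 1, 2, 3, 4, 5, 3, 4, 5.
50 mod 12 = 2, so G(50) = G(2) = 2.

2


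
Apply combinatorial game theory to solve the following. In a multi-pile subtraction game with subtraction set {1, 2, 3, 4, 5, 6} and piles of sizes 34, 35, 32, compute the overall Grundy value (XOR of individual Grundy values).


Subtraction set: {1, 2, 3, 4, 5, 6}
For this subtraction set, G(n) = n mod 7 (period = max + 1 = 7).
Pile 1 (size 34): G(34) = 34 mod 7 = 6
Pile 2 (size 35): G(35) = 35 mod 7 = 0
Pile 3 (size 32): G(32) = 32 mod 7 = 4
Total Grundy value = XOR of all: 6 XOR 0 XOR 4 = 2

2


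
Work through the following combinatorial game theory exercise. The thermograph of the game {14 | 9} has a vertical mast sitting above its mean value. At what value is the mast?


Game = {14 | 9}, a switch {a | b} with numbers a > b.
Its thermograph has left wall a - t and right wall b + t, which meet at t = (a - b)/2, where both equal (a + b)/2. So the mast (mean value) is at (a + b)/2.
Mean = (14 + (9))/2 = 23/2 = 23/2

23/2


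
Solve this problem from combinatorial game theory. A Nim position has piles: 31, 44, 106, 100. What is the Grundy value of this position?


We need the XOR (exclusive or) of all pile sizes.
After XOR-ing pile 1 (size 31): 0 XOR 31 = 31
After XOR-ing pile 2 (size 44): 31 XOR 44 = 51
After XOR-ing pile 3 (size 106): 51 XOR 106 = 89
After XOR-ing pile 4 (size 100): 89 XOR 100 = 61
The Nim-value of this position is 61.

61


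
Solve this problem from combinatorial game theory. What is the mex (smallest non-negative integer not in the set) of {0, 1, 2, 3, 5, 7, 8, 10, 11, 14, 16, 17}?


Set = {0, 1, 2, 3, 5, 7, 8, 10, 11, 14, 16, 17}
0 is in the set.
1 is in the set.
2 is in the set.
3 is in the set.
4 is NOT in the set. This is the mex.
mex = 4

4


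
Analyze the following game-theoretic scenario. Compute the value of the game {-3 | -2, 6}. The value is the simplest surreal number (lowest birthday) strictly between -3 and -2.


Left options: {-3}, max = -3
Right options: {-2, 6}, min = -2
All options are numbers and max(Left) < min(Right), so by the simplicity theorem the value is the simplest (earliest-born) number strictly between -3 and -2.
No integer lies strictly between -3 and -2, so the value is the dyadic rational m/2^k in the interval with the smallest k (then m odd); search k = 1, 2, ...:
Denominator 2: -5/2 lies strictly between -3 and -2 -- found.
The simplest number in the interval is -5/2.
Game value = -5/2

-5/2


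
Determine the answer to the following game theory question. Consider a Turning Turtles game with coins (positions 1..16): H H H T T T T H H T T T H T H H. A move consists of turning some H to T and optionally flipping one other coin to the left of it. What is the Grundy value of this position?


Coins: H H H T T T T H H T T T H T H H
Key fact: a single head at position k behaves exactly like a Nim heap of size k (turning it to T and optionally flipping a coin at j < k corresponds to moving the heap from k to j, or to 0), and heads combine as a disjunctive sum (two heads at the same place would cancel, matching j XOR j = 0). So the Nim-value is the XOR of the 1-indexed positions of the heads.
Face-up positions (1-indexed): [1, 2, 3, 8, 9, 13, 15, 16]
XOR 0 with 1: 0 XOR 1 = 1
XOR 1 with 2: 1 XOR 2 = 3
XOR 3 with 3: 3 XOR 3 = 0
XOR 0 with 8: 0 XOR 8 = 8
XOR 8 with 9: 8 XOR 9 = 1
XOR 1 with 13: 1 XOR 13 = 12
XOR 12 with 15: 12 XOR 15 = 3
XOR 3 with 16: 3 XOR 16 = 19
Nim-value = 19

19


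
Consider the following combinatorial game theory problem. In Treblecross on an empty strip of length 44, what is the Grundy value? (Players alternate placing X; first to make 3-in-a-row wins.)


Treblecross: place X on empty cells; 3-in-a-row wins.
Playing within two cells of an existing X lets the opponent win at once, so sensible play treats the cells i-2..i+2 around each X as dead. The player left with no safe cell loses, so this is a normal-play take-away game on strips of safe cells.
Placing X at cell i (0-indexed) of a strip of k safe cells leaves independent strips of sizes max(0, i-2) and max(0, k-i-3). Hence G(k) = mex{ G(max(0,i-2)) XOR G(max(0,k-i-3)) : 0 <= i < k }, with G(0) = 0.
G(1): splits (0,0):0^0=0 -> mex({0}) = 1
G(2): splits (0,0):0^0=0 -> mex({0}) = 1
G(3): splits (0,0):0^0=0 -> mex({0}) = 1
G(4): splits (0,1):0^1=1 (0,0):0^0=0 -> mex({0, 1}) = 2
G(5): splits (0,2):0^1=1 (0,1):0^1=1 (0,0):0^0=0 -> mex({0, 1}) = 2
G(6) = mex({1}) = 0
G(7) = mex({0, 1, 2}) = 3
G(8) = mex({0, 1, 2}) = 3
G(9) = mex({0, 2}) = 1
G(10) = mex({0, 2, 3}) = 1
G(11) = mex({0, 3}) = 1
G(12) = mex({1, 3}) = 0
G(13) = mex({0, 1, 2, 3}) = 4
G(14) = mex({0, 1, 2}) = 3
G(15) = mex({0, 1, 2}) = 3
G(16) = mex({0, 1, 2, 4}) = 3
G(17) = mex({0, 1, 3, 4}) = 2
G(18) = mex({0, 1, 3, 4}) = 2
G(19) = mex({0, 1, 3, 5}) = 2
G(20) = mex({0, 1, 2, 3, 5}) = 4
G(21) = mex({0, 1, 2, 3, 5}) = 4
G(22) = mex({1, 2, 6}) = 0
G(23) = mex({0, 1, 2, 3, 4, 6}) = 5
G(24) = mex({0, 1, 2, 3, 4}) = 5
G(25) = mex({0, 1, 3, 4, 7}) = 2
G(26) = mex({0, 1, 3, 4, 5, 7}) = 2
G(27) = mex({0, 1, 3, 5}) = 2
G(28) = mex({0, 1, 2, 5}) = 3
G(29) = mex({0, 1, 2, 4, 5, 6}) = 3
G(30) = mex({1, 2, 4, 6}) = 0
G(31) = mex({0, 1, 2, 3, 4, 6}) = 5
G(32) = mex({1, 2, 3, 4, 7}) = 0
G(33) = mex({0, 3, 7}) = 1
G(34) = mex({0, 2, 3, 5, 7}) = 1
G(35) = mex({0, 2, 3, 5, 6}) = 1
G(36) = mex({0, 1, 2, 5, 6}) = 3
G(37) = mex({0, 1, 2, 4, 5, 6}) = 3
G(38) = mex({0, 1, 2, 4}) = 3
G(39) = mex({0, 1, 2, 3, 4, 7}) = 5
G(40) = mex({0, 1, 2, 3, 4, 5, 7}) = 6
G(41) = mex({0, 1, 2, 3, 5, 7}) = 4
G(42) = mex({0, 1, 2, 3, 5, 6, 7}) = 4
G(43) = mex({0, 2, 3, 5, 6}) = 1
G(44) = mex({1, 2, 3, 4, 5, 6}) = 0
Therefore G(44) = 0.

0


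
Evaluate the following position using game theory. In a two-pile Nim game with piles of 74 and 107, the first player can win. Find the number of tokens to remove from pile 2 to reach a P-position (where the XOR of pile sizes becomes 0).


Piles: 74 and 107
Current XOR: 74 XOR 107 = 33 (non-zero, so this is an N-position).
To make the XOR zero, we need to find a move that balances the piles.
For pile 2 (size 107): target = 107 XOR 33 = 74
We reduce pile 2 from 107 to 74.
Tokens removed: 107 - 74 = 33
Verification: 74 XOR 74 = 0

33


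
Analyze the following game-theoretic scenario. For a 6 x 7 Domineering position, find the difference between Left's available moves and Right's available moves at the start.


Board is 6 x 7 (rows x cols).
Left (vertical) placements: (rows-1) * cols = 5 * 7 = 35
Right (horizontal) placements: rows * (cols-1) = 6 * 6 = 36
Advantage = Left - Right = 35 - 36 = -1

-1


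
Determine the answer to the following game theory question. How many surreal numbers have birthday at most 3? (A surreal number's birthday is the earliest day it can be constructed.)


Day 0: {|} = 0 is born. Count = 1.
Day n: the number of surreal numbers born by day n is 2^(n+1) - 1.
By day 0: 2^1 - 1 = 1
By day 1: 2^2 - 1 = 3
By day 2: 2^3 - 1 = 7
By day 3: 2^4 - 1 = 15
By day 3: 15 surreal numbers.

15


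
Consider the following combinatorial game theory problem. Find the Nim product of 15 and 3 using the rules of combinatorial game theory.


Nim multiplication is bilinear over XOR: (u XOR v) * w = (u*w) XOR (v*w).
So we split each operand into its bit components and XOR the pairwise Nim products.
15 = 1 + 2 + 4 + 8 (as XOR of powers of 2).
3 = 1 + 2 (as XOR of powers of 2).
Using the standard Nim-product table on single bits:
  2*2 = 3,   2*4 = 8,   2*8 = 12,
  4*4 = 6,   4*8 = 11,  8*8 = 13,
and  1*x = x (identity), k*l = l*k (commutative).
Pairwise Nim products:
  1 * 1 = 1
  1 * 2 = 2
  2 * 1 = 2
  2 * 2 = 3
  4 * 1 = 4
  4 * 2 = 8
  8 * 1 = 8
  8 * 2 = 12
XOR them: 1 XOR 2 XOR 2 XOR 3 XOR 4 XOR 8 XOR 8 XOR 12 = 10.
Result: 15 * 3 = 10 (in Nim).

10


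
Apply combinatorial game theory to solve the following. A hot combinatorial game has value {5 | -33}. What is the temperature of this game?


The game is {5 | -33}, a switch {a | b} with numbers a > b.
Cooling {a | b} by t gives {a - t | b + t}, which stops being hot when a - t = b + t, i.e. at t = (a - b)/2. So the temperature of a switch is (a - b)/2.
Temperature = (Left option - Right option) / 2
= (5 - (-33)) / 2
= 38 / 2
= 19

19


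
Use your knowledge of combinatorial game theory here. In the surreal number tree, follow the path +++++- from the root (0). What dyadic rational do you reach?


Sign expansion: +++++-
Rule: track bounds (lo, hi), initially (-inf, +inf). On '+', the current value becomes lo and we move to the simplest number in (value, hi): value + 1 if hi = +inf, otherwise the midpoint (value + hi)/2. On '-', the current value becomes hi and we move to value - 1 if lo = -inf, otherwise the midpoint (lo + value)/2.
Start at 0.
Step 1: sign = +, move right. Bounds: (0, +inf). Value = 1
Step 2: sign = +, move right. Bounds: (1, +inf). Value = 2
Step 3: sign = +, move right. Bounds: (2, +inf). Value = 3
Step 4: sign = +, move right. Bounds: (3, +inf). Value = 4
Step 5: sign = +, move right. Bounds: (4, +inf). Value = 5
Step 6: sign = -, move left. Bounds: (4, 5). Value = 9/2
The surreal number with sign expansion +++++- is 9/2.

9/2


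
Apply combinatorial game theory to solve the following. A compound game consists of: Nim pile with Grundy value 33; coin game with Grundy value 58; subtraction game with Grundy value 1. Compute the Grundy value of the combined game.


By the Sprague-Grundy theorem, the Grundy value of a sum of games is the XOR of individual Grundy values.
Nim pile: Grundy value = 33. Running XOR: 0 XOR 33 = 33
coin game: Grundy value = 58. Running XOR: 33 XOR 58 = 27
subtraction game: Grundy value = 1. Running XOR: 27 XOR 1 = 26
The combined Grundy value is 26.

26


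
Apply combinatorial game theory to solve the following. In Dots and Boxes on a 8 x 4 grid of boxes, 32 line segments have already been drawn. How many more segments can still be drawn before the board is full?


Grid: 8 x 4 boxes, i.e. 9 rows and 5 columns of dots.
Horizontal edges: (rows + 1) * cols = 9 * 4 = 36
Vertical edges: rows * (cols + 1) = 8 * 5 = 40
Total edges: 36 + 40 = 76
Edges drawn: 32
Remaining: 76 - 32 = 44

44


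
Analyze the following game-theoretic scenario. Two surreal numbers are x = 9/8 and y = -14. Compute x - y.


x = 9/8, y = -14
Converting to common denominator: 8
x = 9/8, y = -112/8
x - y = 9/8 - -14 = 121/8

121/8


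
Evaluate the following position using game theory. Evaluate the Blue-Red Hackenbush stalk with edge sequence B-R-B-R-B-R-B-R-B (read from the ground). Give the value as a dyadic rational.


Edges (from ground): B-R-B-R-B-R-B-R-B
By Berlekamp's sign-expansion rule, a Blue-Red Hackenbush stalk has the value of the surreal number whose sign sequence is the edge sequence with B -> + and R -> -.
Sign sequence: +-+-+-+-+
Trace the sign expansion in the surreal number tree, starting from 0:
Edge 1: B (sign +) -> bounds (0, +inf), value = 1
Edge 2: R (sign -) -> bounds (0, 1), value = 1/2
Edge 3: B (sign +) -> bounds (1/2, 1), value = 3/4
Edge 4: R (sign -) -> bounds (1/2, 3/4), value = 5/8
Edge 5: B (sign +) -> bounds (5/8, 3/4), value = 11/16
Edge 6: R (sign -) -> bounds (5/8, 11/16), value = 21/32
Edge 7: B (sign +) -> bounds (21/32, 11/16), value = 43/64
Edge 8: R (sign -) -> bounds (21/32, 43/64), value = 85/128
Edge 9: B (sign +) -> bounds (85/128, 43/64), value = 171/256
Game value = 171/256

171/256


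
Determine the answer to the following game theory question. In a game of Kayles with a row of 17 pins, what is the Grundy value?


Kayles: a move removes 1 or 2 adjacent pins from a contiguous row.
Removing pins from a row of k leaves two independent rows (a, b) with a + b = k - 1 (one pin) or a + b = k - 2 (two pins); an end removal gives a = 0.
By Sprague-Grundy, G(k) = mex{ G(a) XOR G(b) } over all these splits. G(0) = 0.
G(1): splits (0,0):0^0=0 -> mex({0}) = 1
G(2): splits (0,1):0^1=1 (0,0):0^0=0 -> mex({0, 1}) = 2
G(3): splits (0,2):0^2=2 (1,1):1^1=0 (0,1):0^1=1 -> mex({0, 1, 2}) = 3
G(4): splits (0,3):0^3=3 (1,2):1^2=3 (0,2):0^2=2 (1,1):1^1=0 -> mex({0, 2, 3}) = 1
G(5): splits (0,4):0^1=1 (1,3):1^3=2 (2,2):2^2=0 (0,3):0^3=3 (1,2):1^2=3 -> mex({0, 1, 2, 3}) = 4
G(6) = mex({0, 1, 2, 4}) = 3
G(7) = mex({0, 1, 3, 4, 5}) = 2
G(8) = mex({0, 2, 3, 5, 6}) = 1
G(9) = mex({0, 1, 2, 3, 6, 7}) = 4
G(10) = mex({0, 1, 3, 4, 5, 7}) = 2
G(11) = mex({0, 1, 2, 3, 4, 5}) = 6
G(12) = mex({0, 1, 2, 3, 5, 6, 7}) = 4
G(13) = mex({0, 2, 3, 4, 6, 7}) = 1
G(14) = mex({0, 1, 4, 5, 6, 7}) = 2
G(15) = mex({0, 1, 2, 3, 4, 5, 6}) = 7
G(16) = mex({0, 2, 3, 5, 6, 7}) = 1
G(17) = mex({0, 1, 2, 3, 5, 6, 7}) = 4
Therefore G(17) = 4.

4


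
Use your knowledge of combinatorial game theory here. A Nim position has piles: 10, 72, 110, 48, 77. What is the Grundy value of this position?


We need the XOR (exclusive or) of all pile sizes.
After XOR-ing pile 1 (size 10): 0 XOR 10 = 10
After XOR-ing pile 2 (size 72): 10 XOR 72 = 66
After XOR-ing pile 3 (size 110): 66 XOR 110 = 44
After XOR-ing pile 4 (size 48): 44 XOR 48 = 28
After XOR-ing pile 5 (size 77): 28 XOR 77 = 81
The Nim-value of this position is 81.

81


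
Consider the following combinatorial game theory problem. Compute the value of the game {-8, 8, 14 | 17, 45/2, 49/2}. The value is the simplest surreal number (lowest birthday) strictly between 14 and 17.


Left options: {-8, 8, 14}, max = 14
Right options: {17, 45/2, 49/2}, min = 17
All options are numbers and max(Left) < min(Right), so by the simplicity theorem the value is the simplest (earliest-born) number strictly between 14 and 17.
Integers 15 through 16 all lie strictly between 14 and 17.
Among integers, the simplest (lowest birthday = smallest |n|; 0 is born on day 0, +-n on day n) is 15.
No non-integer in the interval can be simpler: if x is a non-integer in the interval, then floor(x) or ceil(x) also lies in the interval (the interval contains an integer), and both are proper prefixes of x's sign expansion, i.e. born earlier. So the game value is 15.
Game value = 15

15


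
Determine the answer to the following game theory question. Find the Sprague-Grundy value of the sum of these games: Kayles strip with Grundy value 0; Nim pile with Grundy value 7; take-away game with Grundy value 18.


By the Sprague-Grundy theorem, the Grundy value of a sum of games is the XOR of individual Grundy values.
Kayles strip: Grundy value = 0. Running XOR: 0 XOR 0 = 0
Nim pile: Grundy value = 7. Running XOR: 0 XOR 7 = 7
take-away game: Grundy value = 18. Running XOR: 7 XOR 18 = 21
The combined Grundy value is 21.

21
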